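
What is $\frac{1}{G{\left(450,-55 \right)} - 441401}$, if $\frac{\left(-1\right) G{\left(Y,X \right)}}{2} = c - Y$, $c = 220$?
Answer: $- \frac{1}{440941} \approx -2.2679 \cdot 10^{-6}$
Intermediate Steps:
$G{\left(Y,X \right)} = -440 + 2 Y$ ($G{\left(Y,X \right)} = - 2 \left(220 - Y\right) = -440 + 2 Y$)
$\frac{1}{G{\left(450,-55 \right)} - 441401} = \frac{1}{\left(-440 + 2 \cdot 450\right) - 441401} = \frac{1}{\left(-440 + 900\right) - 441401} = \frac{1}{460 - 441401} = \frac{1}{-440941} = - \frac{1}{440941}$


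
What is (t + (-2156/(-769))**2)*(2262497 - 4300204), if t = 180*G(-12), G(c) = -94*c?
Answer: -244676823957855632/591361 ≈ -4.1375e+11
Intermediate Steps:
t = 203040 (t = 180*(-94*(-12)) = 180*1128 = 203040)
(t + (-2156/(-769))**2)*(2262497 - 4300204) = (203040 + (-2156/(-769))**2)*(2262497 - 4300204) = (203040 + (-2156*(-1/769))**2)*(-2037707) = (203040 + (2156/769)**2)*(-2037707) = (203040 + 4648336/591361)*(-2037707) = (120074585776/591361)*(-2037707) = -244676823957855632/591361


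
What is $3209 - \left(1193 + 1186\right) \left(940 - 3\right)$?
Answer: $-2225914$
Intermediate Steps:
$3209 - \left(1193 + 1186\right) \left(940 - 3\right) = 3209 - 2379 \cdot 937 = 3209 - 2229123 = -2225914$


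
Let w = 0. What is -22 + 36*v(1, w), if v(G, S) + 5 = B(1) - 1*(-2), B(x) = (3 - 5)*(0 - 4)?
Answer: 158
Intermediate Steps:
B(x) = 8 (B(x) = -2*(-4) = 8)
v(G, S) = 5 (v(G, S) = -5 + (8 - 1*(-2)) = -5 + (8 + 2) = -5 + 10 = 5)
-22 + 36*v(1, w) = -22 + 36*5 = -22 + 180 = 158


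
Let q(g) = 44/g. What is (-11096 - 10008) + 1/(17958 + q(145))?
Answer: -54953845071/2603954 ≈ -21104.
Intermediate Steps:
(-11096 - 10008) + 1/(17958 + q(145)) = (-11096 - 10008) + 1/(17958 + 44/145) = -21104 + 1/(17958 + 44*(1/145)) = -21104 + 1/(17958 + 44/145) = -21104 + 1/(2603954/145) = -21104 + 145/2603954 = -54953845071/2603954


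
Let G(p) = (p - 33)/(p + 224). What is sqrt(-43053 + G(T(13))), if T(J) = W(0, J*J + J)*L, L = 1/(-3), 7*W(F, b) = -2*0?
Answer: 3*I*sqrt(15001630)/56 ≈ 207.49*I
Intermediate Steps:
W(F, b) = 0 (W(F, b) = (-2*0)/7 = (1/7)*0 = 0)
L = -1/3 ≈ -0.33333
T(J) = 0 (T(J) = 0*(-1/3) = 0)
G(p) = (-33 + p)/(224 + p)
sqrt(-43053 + G(T(13))) = sqrt(-43053 + (-33 + 0)/(224 + 0)) = sqrt(-43053 - 33/224) = sqrt(-9643905/224) = 3*I*sqrt(15001630)/56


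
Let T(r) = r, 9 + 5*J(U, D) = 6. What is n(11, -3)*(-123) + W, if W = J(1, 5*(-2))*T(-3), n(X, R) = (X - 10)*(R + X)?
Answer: -4911/5 ≈ -982.20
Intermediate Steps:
J(U, D) = -⅗ (J(U, D) = -9/5 + (⅕)*6 = -9/5 + 6/5 = -⅗)
n(X, R) = (-10 + X)*(R + X)
W = 9/5 (W = -⅗*(-3) = 9/5 ≈ 1.8000)
n(11, -3)*(-123) + W = (11² - 10*(-3) - 10*11 - 3*11)*(-123) + 9/5 = (121 + 30 - 110 - 33)*(-123) + 9/5 = 8*(-123) + 9/5 = -984 + 9/5 = -4911/5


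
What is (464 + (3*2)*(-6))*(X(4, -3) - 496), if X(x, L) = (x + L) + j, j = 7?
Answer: -208864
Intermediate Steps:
X(x, L) = 7 + L + x (X(x, L) = (x + L) + 7 = (L + x) + 7 = 7 + L + x)
(464 + (3*2)*(-6))*(X(4, -3) - 496) = (464 + (3*2)*(-6))*((7 - 3 + 4) - 496) = (464 + 6*(-6))*(8 - 496) = (464 - 36)*(-488) = 428*(-488) = -208864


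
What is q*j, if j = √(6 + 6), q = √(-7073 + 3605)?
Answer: 204*I ≈ 204.0*I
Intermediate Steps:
q = 34*I*√3 (q = √(-3468) = 34*I*√3 ≈ 58.89*I)
j = 2*√3 (j = √12 = 2*√3 ≈ 3.4641)
q*j = (34*I*√3)*(2*√3) = 204*I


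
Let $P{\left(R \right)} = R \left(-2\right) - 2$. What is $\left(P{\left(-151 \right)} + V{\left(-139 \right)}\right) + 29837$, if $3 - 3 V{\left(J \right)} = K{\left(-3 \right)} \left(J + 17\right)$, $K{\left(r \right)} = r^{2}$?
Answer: $30504$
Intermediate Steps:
$V{\left(J \right)} = -50 - 3 J$ ($V{\left(J \right)} = 1 - \frac{\left(-3\right)^{2} \left(J + 17\right)}{3} = 1 - \frac{9 \left(17 + J\right)}{3} = 1 - \frac{153 + 9 J}{3} = 1 - \left(51 + 3 J\right) = -50 - 3 J$)
$P{\left(R \right)} = -2 - 2 R$ ($P{\left(R \right)} = - 2 R - 2 = -2 - 2 R$)
$\left(P{\left(-151 \right)} + V{\left(-139 \right)}\right) + 29837 = \left(\left(-2 - -302\right) - -367\right) + 29837 = \left(\left(-2 + 302\right) + \left(-50 + 417\right)\right) + 29837 = \left(300 + 367\right) + 29837 = 667 + 29837 = 30504$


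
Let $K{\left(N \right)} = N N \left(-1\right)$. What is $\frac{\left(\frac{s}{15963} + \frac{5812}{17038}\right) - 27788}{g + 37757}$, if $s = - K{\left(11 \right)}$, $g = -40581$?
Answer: $\frac{3778809271759}{384032362728} \approx 9.8398$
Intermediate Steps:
$K{\left(N \right)} = - N^{2}$ ($K{\left(N \right)} = N^{2} \left(-1\right) = - N^{2}$)
$s = 121$ ($s = - \left(-1\right) 11^{2} = - \left(-1\right) 121 = \left(-1\right) \left(-121\right) = 121$)
$\frac{\left(\frac{s}{15963} + \frac{5812}{17038}\right) - 27788}{g + 37757} = \frac{\left(\frac{121}{15963} + \frac{5812}{17038}\right) - 27788}{-40581 + 37757} = \frac{\left(121 \cdot \frac{1}{15963} + 5812 \cdot \frac{1}{17038}\right) - 27788}{-2824} = \left(\left(\frac{121}{15963} + \frac{2906}{8519}\right) - 27788\right) \left(- \frac{1}{2824}\right) = \left(\frac{47419277}{135988797} - 27788\right) \left(- \frac{1}{2824}\right) = \left(- \frac{3778809271759}{135988797}\right) \left(- \frac{1}{2824}\right) = \frac{3778809271759}{384032362728}$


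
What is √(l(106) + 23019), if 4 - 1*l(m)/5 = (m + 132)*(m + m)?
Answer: I*√229241 ≈ 478.79*I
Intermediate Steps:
l(m) = 20 - 10*m*(132 + m) (l(m) = 20 - 5*(m + 132)*(m + m) = 20 - 5*(132 + m)*2*m = 20 - 10*m*(132 + m))
√(l(106) + 23019) = √((20 - 1320*106 - 10*106²) + 23019) = √((20 - 139920 - 10*11236) + 23019) = √((20 - 139920 - 112360) + 23019) = √(-252260 + 23019) = √(-229241) = I*√229241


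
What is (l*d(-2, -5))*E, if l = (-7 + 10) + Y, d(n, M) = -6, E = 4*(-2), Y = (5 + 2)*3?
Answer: 1152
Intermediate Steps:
Y = 21 (Y = 7*3 = 21)
E = -8
l = 24 (l = (-7 + 10) + 21 = 3 + 21 = 24)
(l*d(-2, -5))*E = (24*(-6))*(-8) = -144*(-8) = 1152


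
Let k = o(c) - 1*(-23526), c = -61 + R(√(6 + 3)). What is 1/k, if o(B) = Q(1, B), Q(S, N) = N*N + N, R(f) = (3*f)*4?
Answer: 1/24126 ≈ 4.1449e-5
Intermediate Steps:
R(f) = 12*f
c = -25 (c = -61 + 12*√(6 + 3) = -61 + 12*√9 = -61 + 12*3 = -61 + 36 = -25)
Q(S, N) = N + N² (Q(S, N) = N² + N = N + N²)
o(B) = B*(1 + B)
k = 24126 (k = -25*(1 - 25) - 1*(-23526) = -25*(-24) + 23526 = 600 + 23526 = 24126)
1/k = 1/24126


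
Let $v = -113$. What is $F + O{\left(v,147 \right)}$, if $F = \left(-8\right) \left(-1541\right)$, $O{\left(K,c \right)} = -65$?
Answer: $12263$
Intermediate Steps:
$F = 12328$
$F + O{\left(v,147 \right)} = 12328 - 65 = 12263$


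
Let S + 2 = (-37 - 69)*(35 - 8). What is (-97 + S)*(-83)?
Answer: 245763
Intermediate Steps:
S = -2864 (S = -2 + (-37 - 69)*(35 - 8) = -2 - 106*27 = -2 - 2862 = -2864)
(-97 + S)*(-83) = (-97 - 2864)*(-83) = -2961*(-83) = 245763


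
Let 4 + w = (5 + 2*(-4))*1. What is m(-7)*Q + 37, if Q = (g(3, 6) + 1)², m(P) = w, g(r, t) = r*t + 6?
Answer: -4338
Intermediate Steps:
g(r, t) = 6 + r*t
w = -7 (w = -4 + (5 + 2*(-4))*1 = -4 + (5 - 8)*1 = -4 - 3*1 = -4 - 3 = -7)
m(P) = -7
Q = 625 (Q = ((6 + 3*6) + 1)² = ((6 + 18) + 1)² = (24 + 1)² = 25² = 625)
m(-7)*Q + 37 = -7*625 + 37 = -4375 + 37 = -4338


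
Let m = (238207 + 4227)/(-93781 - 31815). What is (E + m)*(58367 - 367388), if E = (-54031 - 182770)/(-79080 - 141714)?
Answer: 306274758699925/1155451801 ≈ 2.6507e+5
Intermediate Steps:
m = -121217/62798 (m = 242434/(-125596) = 242434*(-1/125596) = -121217/62798 ≈ -1.9303)
E = 236801/220794 (E = -236801/(-220794) = -236801*(-1/220794) = 236801/220794 ≈ 1.0725)
(E + m)*(58367 - 367388) = (236801/220794 - 121217/62798)*(58367 - 367388) = -2973339275/3466355403*(-309021) = 306274758699925/1155451801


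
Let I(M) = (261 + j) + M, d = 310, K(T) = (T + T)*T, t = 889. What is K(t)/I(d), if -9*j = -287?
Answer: 7112889/2713 ≈ 2621.8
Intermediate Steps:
j = 287/9 (j = -⅑*(-287) = 287/9 ≈ 31.889)
K(T) = 2*T² (K(T) = (2*T)*T = 2*T²)
I(M) = 2636/9 + M (I(M) = (261 + 287/9) + M = 2636/9 + M)
K(t)/I(d) = (2*889²)/(2636/9 + 310) = (2*790321)/(5426/9) = 1580642*(9/5426) = 7112889/2713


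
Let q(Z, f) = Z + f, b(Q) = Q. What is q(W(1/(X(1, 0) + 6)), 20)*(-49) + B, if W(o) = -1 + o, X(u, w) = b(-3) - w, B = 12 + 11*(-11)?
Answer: -3169/3 ≈ -1056.3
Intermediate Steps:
B = -109 (B = 12 - 121 = -109)
X(u, w) = -3 - w
q(W(1/(X(1, 0) + 6)), 20)*(-49) + B = ((-1 + 1/((-3 - 1*0) + 6)) + 20)*(-49) - 109 = ((-1 + 1/((-3 + 0) + 6)) + 20)*(-49) - 109 = ((-1 + 1/(-3 + 6)) + 20)*(-49) - 109 = ((-1 + 1/3) + 20)*(-49) - 109 = (-2/3 + 20)*(-49) - 109 = (58/3)*(-49) - 109 = -2842/3 - 109 = -3169/3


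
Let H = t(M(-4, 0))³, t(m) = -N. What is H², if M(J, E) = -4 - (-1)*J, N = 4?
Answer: 4096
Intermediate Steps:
M(J, E) = -4 + J
t(m) = -4 (t(m) = -1*4 = -4)
H = -64 (H = (-4)³ = -64)
H² = (-64)² = 4096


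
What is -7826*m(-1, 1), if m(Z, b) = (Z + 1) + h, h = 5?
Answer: -39130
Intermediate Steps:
m(Z, b) = 6 + Z (m(Z, b) = (Z + 1) + 5 = (1 + Z) + 5 = 6 + Z)
-7826*m(-1, 1) = -7826*(6 - 1) = -7826*5 = -39130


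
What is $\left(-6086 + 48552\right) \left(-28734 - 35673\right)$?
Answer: $-2735107662$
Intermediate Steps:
$\left(-6086 + 48552\right) \left(-28734 - 35673\right) = 42466 \left(-64407\right) = -2735107662$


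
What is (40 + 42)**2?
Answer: 6724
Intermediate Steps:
(40 + 42)**2 = 82**2 = 6724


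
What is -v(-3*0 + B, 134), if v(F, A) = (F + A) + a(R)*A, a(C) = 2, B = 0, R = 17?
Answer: -402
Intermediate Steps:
v(F, A) = F + 3*A (v(F, A) = (F + A) + 2*A = (A + F) + 2*A = F + 3*A)
-v(-3*0 + B, 134) = -((-3*0 + 0) + 3*134) = -((0 + 0) + 402) = -(0 + 402) = -1*402 = -402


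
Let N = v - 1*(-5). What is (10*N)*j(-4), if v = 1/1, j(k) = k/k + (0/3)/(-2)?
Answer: 60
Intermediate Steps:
j(k) = 1 (j(k) = 1 + (0*(⅓))*(-½) = 1 + 0*(-½) = 1 + 0 = 1)
v = 1
N = 6 (N = 1 - 1*(-5) = 1 + 5 = 6)
(10*N)*j(-4) = (10*6)*1 = 60*1 = 60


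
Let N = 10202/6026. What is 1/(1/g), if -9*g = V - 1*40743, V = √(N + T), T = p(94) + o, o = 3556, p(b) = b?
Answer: 4527 - √33150686163/27117 ≈ 4520.3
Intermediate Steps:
N = 5101/3013 (N = 10202*(1/6026) = 5101/3013 ≈ 1.6930)
T = 3650 (T = 94 + 3556 = 3650)
V = √33150686163/3013 (V = √(5101/3013 + 3650) = √(11002551/3013) = √33150686163/3013 ≈ 60.429)
g = 4527 - √33150686163/27117 (g = -(√33150686163/3013 - 1*40743)/9 = -(√33150686163/3013 - 40743)/9 = -(-40743 + √33150686163/3013)/9 = 4527 - √33150686163/27117 ≈ 4520.3)
1/(1/g) = 1/(1/(4527 - √33150686163/27117)) = 4527 - √33150686163/27117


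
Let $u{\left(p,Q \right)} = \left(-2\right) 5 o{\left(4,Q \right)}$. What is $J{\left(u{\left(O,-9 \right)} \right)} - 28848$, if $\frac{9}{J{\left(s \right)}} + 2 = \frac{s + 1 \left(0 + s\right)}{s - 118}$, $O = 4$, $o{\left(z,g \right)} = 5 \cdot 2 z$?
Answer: $- \frac{3406395}{118} \approx -28868.0$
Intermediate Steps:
$o{\left(z,g \right)} = 10 z$
$u{\left(p,Q \right)} = -400$ ($u{\left(p,Q \right)} = \left(-2\right) 5 \cdot 10 \cdot 4 = \left(-10\right) 40 = -400$)
$J{\left(s \right)} = \frac{9}{-2 + \frac{2 s}{-118 + s}}$ ($J{\left(s \right)} = \frac{9}{-2 + \frac{s + 1 \left(0 + s\right)}{s - 118}} = \frac{9}{-2 + \frac{s + 1 s}{-118 + s}} = \frac{9}{-2 + \frac{s + s}{-118 + s}} = \frac{9}{-2 + \frac{2 s}{-118 + s}}$)
$J{\left(u{\left(O,-9 \right)} \right)} - 28848 = \left(- \frac{9}{2} + \frac{9}{236} \left(-400\right)\right) - 28848 = \left(- \frac{9}{2} - \frac{900}{59}\right) - 28848 = - \frac{2331}{118} - 28848 = - \frac{3406395}{118}$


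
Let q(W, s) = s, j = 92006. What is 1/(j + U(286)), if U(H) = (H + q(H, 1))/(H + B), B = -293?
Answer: 1/91965 ≈ 1.0874e-5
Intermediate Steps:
U(H) = (1 + H)/(-293 + H) (U(H) = (H + 1)/(H - 293) = (1 + H)/(-293 + H))
1/(j + U(286)) = 1/(92006 + (1 + 286)/(-293 + 286)) = 1/(92006 + 287/(-7)) = 1/(92006 - ⅐*287) = 1/(92006 - 41) = 1/91965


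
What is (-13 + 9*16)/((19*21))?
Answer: 131/399 ≈ 0.32832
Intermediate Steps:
(-13 + 9*16)/((19*21)) = (-13 + 144)/399 = 131*(1/399) = 131/399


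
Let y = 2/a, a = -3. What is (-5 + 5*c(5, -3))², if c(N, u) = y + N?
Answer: 2500/9 ≈ 277.78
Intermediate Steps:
y = -⅔ (y = 2/(-3) = 2*(-⅓) = -⅔ ≈ -0.66667)
c(N, u) = -⅔ + N
(-5 + 5*c(5, -3))² = (-5 + 5*(-⅔ + 5))² = (-5 + 5*(13/3))² = (-5 + 65/3)² = (50/3)² = 2500/9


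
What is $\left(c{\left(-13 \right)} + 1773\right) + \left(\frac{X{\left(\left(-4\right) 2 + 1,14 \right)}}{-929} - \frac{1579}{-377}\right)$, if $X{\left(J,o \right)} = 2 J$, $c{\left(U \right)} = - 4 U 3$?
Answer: $\frac{677071626}{350233} \approx 1933.2$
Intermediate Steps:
$c{\left(U \right)} = - 12 U$
$\left(c{\left(-13 \right)} + 1773\right) + \left(\frac{X{\left(\left(-4\right) 2 + 1,14 \right)}}{-929} - \frac{1579}{-377}\right) = \left(\left(-12\right) \left(-13\right) + 1773\right) + \left(\frac{2 \left(\left(-4\right) 2 + 1\right)}{-929} - \frac{1579}{-377}\right) = \left(156 + 1773\right) + \left(2 \left(-8 + 1\right) \left(- \frac{1}{929}\right) - - \frac{1579}{377}\right) = 1929 + \left(2 \left(-7\right) \left(- \frac{1}{929}\right) + \frac{1579}{377}\right) = 1929 + \left(\left(-14\right) \left(- \frac{1}{929}\right) + \frac{1579}{377}\right) = 1929 + \left(\frac{14}{929} + \frac{1579}{377}\right) = 1929 + \frac{1472169}{350233} = \frac{677071626}{350233}$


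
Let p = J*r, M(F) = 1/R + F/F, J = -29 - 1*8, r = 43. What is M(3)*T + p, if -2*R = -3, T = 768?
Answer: -311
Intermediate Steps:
R = 3/2 (R = -½*(-3) = 3/2 ≈ 1.5000)
J = -37 (J = -29 - 8 = -37)
M(F) = 5/3 (M(F) = 1/(3/2) + F/F = 1*(⅔) + 1 = ⅔ + 1 = 5/3)
p = -1591 (p = -37*43 = -1591)
M(3)*T + p = (5/3)*768 - 1591 = 1280 - 1591 = -311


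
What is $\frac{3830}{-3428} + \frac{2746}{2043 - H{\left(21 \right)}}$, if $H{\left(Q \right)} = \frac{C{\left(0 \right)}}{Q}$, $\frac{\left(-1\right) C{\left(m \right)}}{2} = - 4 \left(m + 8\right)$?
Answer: $\frac{16802839}{73426046} \approx 0.22884$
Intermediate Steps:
$C{\left(m \right)} = 64 + 8 m$ ($C{\left(m \right)} = - 2 \left(- 4 \left(m + 8\right)\right) = - 2 \left(- 4 \left(8 + m\right)\right) = - 2 \left(-32 - 4 m\right) = 64 + 8 m$)
$H{\left(Q \right)} = \frac{64}{Q}$ ($H{\left(Q \right)} = \frac{64 + 8 \cdot 0}{Q} = \frac{64 + 0}{Q} = \frac{64}{Q}$)
$\frac{3830}{-3428} + \frac{2746}{2043 - H{\left(21 \right)}} = \frac{3830}{-3428} + \frac{2746}{2043 - \frac{64}{21}} = 3830 \left(- \frac{1}{3428}\right) + \frac{2746}{2043 - 64 \cdot \frac{1}{21}} = - \frac{1915}{1714} + \frac{2746}{2043 - \frac{64}{21}} = - \frac{1915}{1714} + \frac{2746}{\frac{42839}{21}} = - \frac{1915}{1714} + 2746 \cdot \frac{21}{42839} = - \frac{1915}{1714} + \frac{57666}{42839} = \frac{16802839}{73426046}$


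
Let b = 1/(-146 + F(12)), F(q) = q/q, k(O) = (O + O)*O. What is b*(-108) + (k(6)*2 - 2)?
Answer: 20698/145 ≈ 142.74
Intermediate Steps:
k(O) = 2*O**2 (k(O) = (2*O)*O = 2*O**2)
F(q) = 1
b = -1/145 (b = 1/(-146 + 1) = 1/(-145) = -1/145 ≈ -0.0068966)
b*(-108) + (k(6)*2 - 2) = -1/145*(-108) + ((2*6**2)*2 - 2) = 108/145 + ((2*36)*2 - 2) = 108/145 + (72*2 - 2) = 108/145 + (144 - 2) = 108/145 + 142 = 20698/145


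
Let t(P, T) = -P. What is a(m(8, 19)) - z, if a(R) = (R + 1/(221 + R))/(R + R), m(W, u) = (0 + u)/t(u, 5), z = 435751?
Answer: -191730221/440 ≈ -4.3575e+5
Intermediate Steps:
m(W, u) = -1 (m(W, u) = (0 + u)/((-u)) = u*(-1/u) = -1)
a(R) = (R + 1/(221 + R))/(2*R) (a(R) = (R + 1/(221 + R))/((2*R)) = (R + 1/(221 + R))*(1/(2*R)) = (R + 1/(221 + R))/(2*R))
a(m(8, 19)) - z = (1/2)*(1 + (-1)**2 + 221*(-1))/(-1*(221 - 1)) - 1*435751 = (1/2)*(-1)*(1 + 1 - 221)/220 - 435751 = (1/2)*(-1)*(1/220)*(-219) - 435751 = 219/440 - 435751 = -191730221/440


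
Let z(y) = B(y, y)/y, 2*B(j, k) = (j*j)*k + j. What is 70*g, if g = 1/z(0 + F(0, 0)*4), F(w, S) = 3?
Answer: 28/29 ≈ 0.96552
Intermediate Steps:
B(j, k) = j/2 + k*j²/2 (B(j, k) = ((j*j)*k + j)/2 = (j²*k + j)/2 = (k*j² + j)/2 = (j + k*j²)/2 = j/2 + k*j²/2)
z(y) = ½ + y²/2 (z(y) = (y*(1 + y*y)/2)/y = (y*(1 + y²)/2)/y = ½ + y²/2)
g = 2/145 (g = 1/(½ + (0 + 3*4)²/2) = 1/(½ + (0 + 12)²/2) = 1/(½ + (½)*12²) = 1/(½ + (½)*144) = 1/(½ + 72) = 1/(145/2) = 2/145 ≈ 0.013793)
70*g = 70*(2/145) = 28/29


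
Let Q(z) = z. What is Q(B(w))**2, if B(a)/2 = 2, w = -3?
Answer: 16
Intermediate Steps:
B(a) = 4 (B(a) = 2*2 = 4)
Q(B(w))**2 = 4**2 = 16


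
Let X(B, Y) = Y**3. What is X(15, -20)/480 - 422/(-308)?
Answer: -7067/462 ≈ -15.297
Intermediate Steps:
X(15, -20)/480 - 422/(-308) = (-20)**3/480 - 422/(-308) = -8000*1/480 - 422*(-1/308) = -50/3 + 211/154 = -7067/462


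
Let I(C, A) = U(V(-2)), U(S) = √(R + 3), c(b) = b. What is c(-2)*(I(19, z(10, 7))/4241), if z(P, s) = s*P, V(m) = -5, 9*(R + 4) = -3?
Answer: -4*I*√3/12723 ≈ -0.00054454*I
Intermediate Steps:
R = -13/3 (R = -4 + (⅑)*(-3) = -4 - ⅓ = -13/3 ≈ -4.3333)
U(S) = 2*I*√3/3 (U(S) = √(-13/3 + 3) = √(-4/3) = 2*I*√3/3)
z(P, s) = P*s
I(C, A) = 2*I*√3/3
c(-2)*(I(19, z(10, 7))/4241) = -2*2*I*√3/3/4241 = -4*I*√3/12723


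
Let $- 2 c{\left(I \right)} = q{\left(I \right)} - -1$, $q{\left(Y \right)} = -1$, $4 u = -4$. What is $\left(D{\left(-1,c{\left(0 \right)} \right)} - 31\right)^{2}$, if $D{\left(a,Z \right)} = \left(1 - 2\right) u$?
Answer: $900$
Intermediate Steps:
$u = -1$ ($u = \frac{1}{4} \left(-4\right) = -1$)
$c{\left(I \right)} = 0$ ($c{\left(I \right)} = - \frac{-1 - -1}{2} = - \frac{-1 + 1}{2} = \left(- \frac{1}{2}\right) 0 = 0$)
$D{\left(a,Z \right)} = 1$ ($D{\left(a,Z \right)} = \left(1 - 2\right) \left(-1\right) = \left(-1\right) \left(-1\right) = 1$)
$\left(D{\left(-1,c{\left(0 \right)} \right)} - 31\right)^{2} = \left(1 - 31\right)^{2} = \left(-30\right)^{2} = 900$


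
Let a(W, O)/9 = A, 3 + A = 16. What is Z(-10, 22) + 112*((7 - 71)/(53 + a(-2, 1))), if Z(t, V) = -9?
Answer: -4349/85 ≈ -51.165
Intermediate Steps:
A = 13 (A = -3 + 16 = 13)
a(W, O) = 117 (a(W, O) = 9*13 = 117)
Z(-10, 22) + 112*((7 - 71)/(53 + a(-2, 1))) = -9 + 112*((7 - 71)/(53 + 117)) = -9 + 112*(-64/170) = -9 + 112*(-64*1/170) = -9 + 112*(-32/85) = -9 - 3584/85 = -4349/85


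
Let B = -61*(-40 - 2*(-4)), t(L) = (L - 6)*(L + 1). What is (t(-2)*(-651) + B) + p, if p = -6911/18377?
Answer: -59842423/18377 ≈ -3256.4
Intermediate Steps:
t(L) = (1 + L)*(-6 + L) (t(L) = (-6 + L)*(1 + L) = (1 + L)*(-6 + L))
p = -6911/18377 (p = -6911*1/18377 = -6911/18377 ≈ -0.37607)
B = 1952 (B = -61*(-40 + 8) = -61*(-32) = 1952)
(t(-2)*(-651) + B) + p = ((-6 + (-2)² - 5*(-2))*(-651) + 1952) - 6911/18377 = ((-6 + 4 + 10)*(-651) + 1952) - 6911/18377 = (8*(-651) + 1952) - 6911/18377 = (-5208 + 1952) - 6911/18377 = -3256 - 6911/18377 = -59842423/18377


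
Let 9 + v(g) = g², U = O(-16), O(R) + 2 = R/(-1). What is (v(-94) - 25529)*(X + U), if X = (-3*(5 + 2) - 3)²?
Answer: -9854180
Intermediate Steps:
O(R) = -2 - R (O(R) = -2 + R/(-1) = -2 + R*(-1) = -2 - R)
U = 14 (U = -2 - 1*(-16) = -2 + 16 = 14)
v(g) = -9 + g²
X = 576 (X = (-3*7 - 3)² = (-21 - 3)² = (-24)² = 576)
(v(-94) - 25529)*(X + U) = ((-9 + (-94)²) - 25529)*(576 + 14) = ((-9 + 8836) - 25529)*590 = (8827 - 25529)*590 = -16702*590 = -9854180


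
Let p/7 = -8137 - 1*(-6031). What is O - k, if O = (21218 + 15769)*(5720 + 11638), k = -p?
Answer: 642005604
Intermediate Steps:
p = -14742 (p = 7*(-8137 - 1*(-6031)) = 7*(-8137 + 6031) = 7*(-2106) = -14742)
k = 14742 (k = -1*(-14742) = 14742)
O = 642020346 (O = 36987*17358 = 642020346)
O - k = 642020346 - 1*14742 = 642020346 - 14742 = 642005604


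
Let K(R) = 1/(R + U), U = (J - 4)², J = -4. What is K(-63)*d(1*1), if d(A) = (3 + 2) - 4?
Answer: 1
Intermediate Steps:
U = 64 (U = (-4 - 4)² = (-8)² = 64)
K(R) = 1/(64 + R) (K(R) = 1/(R + 64) = 1/(64 + R))
d(A) = 1 (d(A) = 5 - 4 = 1)
K(-63)*d(1*1) = 1/(64 - 63) = 1/1 = 1*1 = 1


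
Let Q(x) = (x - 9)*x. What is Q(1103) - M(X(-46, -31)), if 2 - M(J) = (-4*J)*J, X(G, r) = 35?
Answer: 1201780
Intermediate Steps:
M(J) = 2 + 4*J² (M(J) = 2 - (-4*J)*J = 2 - (-4)*J² = 2 + 4*J²)
Q(x) = x*(-9 + x) (Q(x) = (-9 + x)*x = x*(-9 + x))
Q(1103) - M(X(-46, -31)) = 1103*(-9 + 1103) - (2 + 4*35²) = 1103*1094 - (2 + 4*1225) = 1206682 - (2 + 4900) = 1206682 - 1*4902 = 1206682 - 4902 = 1201780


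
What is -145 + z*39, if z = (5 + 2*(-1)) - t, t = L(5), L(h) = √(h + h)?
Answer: -28 - 39*√10 ≈ -151.33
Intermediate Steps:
L(h) = √2*√h (L(h) = √(2*h) = √2*√h)
t = √10 (t = √2*√5 = √10 ≈ 3.1623)
z = 3 - √10 (z = (5 + 2*(-1)) - √10 = (5 - 2) - √10 = 3 - √10 ≈ -0.16228)
-145 + z*39 = -145 + (3 - √10)*39 = -145 + (117 - 39*√10) = -28 - 39*√10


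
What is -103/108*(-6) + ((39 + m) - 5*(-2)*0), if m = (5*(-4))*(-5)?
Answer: 2605/18 ≈ 144.72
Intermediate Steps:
m = 100 (m = -20*(-5) = 100)
-103/108*(-6) + ((39 + m) - 5*(-2)*0) = -103/108*(-6) + ((39 + 100) - 5*(-2)*0) = -103*1/108*(-6) + (139 + 10*0) = -103/108*(-6) + (139 + 0) = 103/18 + 139 = 2605/18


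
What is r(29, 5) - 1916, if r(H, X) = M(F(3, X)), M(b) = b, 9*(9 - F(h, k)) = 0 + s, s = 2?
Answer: -17165/9 ≈ -1907.2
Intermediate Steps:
F(h, k) = 79/9 (F(h, k) = 9 - (0 + 2)/9 = 9 - ⅑*2 = 9 - 2/9 = 79/9)
r(H, X) = 79/9
r(29, 5) - 1916 = 79/9 - 1916 = -17165/9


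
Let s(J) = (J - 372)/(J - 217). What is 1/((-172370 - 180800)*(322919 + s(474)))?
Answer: -257/29309678953450 ≈ -8.7684e-12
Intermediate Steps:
s(J) = (-372 + J)/(-217 + J)
1/((-172370 - 180800)*(322919 + s(474))) = 1/((-172370 - 180800)*(322919 + (-372 + 474)/(-217 + 474))) = 1/(-353170*(322919 + 102/257)) = 1/(-353170*82990285/257) = 1/(-29309678953450/257) = -257/29309678953450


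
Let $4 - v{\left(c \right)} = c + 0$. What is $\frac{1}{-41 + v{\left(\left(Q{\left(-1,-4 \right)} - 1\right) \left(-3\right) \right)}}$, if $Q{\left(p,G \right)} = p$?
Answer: $- \frac{1}{43} \approx -0.023256$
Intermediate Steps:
$v{\left(c \right)} = 4 - c$ ($v{\left(c \right)} = 4 - \left(c + 0\right) = 4 - c$)
$\frac{1}{-41 + v{\left(\left(Q{\left(-1,-4 \right)} - 1\right) \left(-3\right) \right)}} = \frac{1}{-41 + \left(4 - \left(-1 - 1\right) \left(-3\right)\right)} = \frac{1}{-41 + \left(4 - \left(-2\right) \left(-3\right)\right)} = \frac{1}{-41 + \left(4 - 6\right)} = \frac{1}{-41 - 2} = \frac{1}{-43} = - \frac{1}{43}$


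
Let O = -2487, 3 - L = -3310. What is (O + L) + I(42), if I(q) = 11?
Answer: 837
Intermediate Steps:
L = 3313 (L = 3 - 1*(-3310) = 3 + 3310 = 3313)
(O + L) + I(42) = (-2487 + 3313) + 11 = 826 + 11 = 837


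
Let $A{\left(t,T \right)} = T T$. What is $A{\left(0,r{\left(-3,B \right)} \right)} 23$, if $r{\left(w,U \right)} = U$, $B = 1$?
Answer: $23$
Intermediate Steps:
$A{\left(t,T \right)} = T^{2}$
$A{\left(0,r{\left(-3,B \right)} \right)} 23 = 1^{2} \cdot 23 = 1 \cdot 23 = 23$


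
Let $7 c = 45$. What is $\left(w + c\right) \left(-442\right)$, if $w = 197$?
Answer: $- \frac{629408}{7} \approx -89915.0$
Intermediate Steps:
$c = \frac{45}{7}$ ($c = \frac{1}{7} \cdot 45 = \frac{45}{7} \approx 6.4286$)
$\left(w + c\right) \left(-442\right) = \left(197 + \frac{45}{7}\right) \left(-442\right) = \frac{1424}{7} \left(-442\right) = - \frac{629408}{7}$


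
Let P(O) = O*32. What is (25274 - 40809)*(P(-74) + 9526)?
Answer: -111199530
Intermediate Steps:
P(O) = 32*O
(25274 - 40809)*(P(-74) + 9526) = (25274 - 40809)*(32*(-74) + 9526) = -15535*(-2368 + 9526) = -15535*7158 = -111199530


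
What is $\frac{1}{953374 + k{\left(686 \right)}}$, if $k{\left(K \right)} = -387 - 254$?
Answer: $\frac{1}{952733} \approx 1.0496 \cdot 10^{-6}$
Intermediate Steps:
$k{\left(K \right)} = -641$ ($k{\left(K \right)} = -387 - 254 = -641$)
$\frac{1}{953374 + k{\left(686 \right)}} = \frac{1}{953374 - 641} = \frac{1}{952733}$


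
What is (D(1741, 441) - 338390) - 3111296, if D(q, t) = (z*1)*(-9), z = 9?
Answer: -3449767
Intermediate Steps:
D(q, t) = -81 (D(q, t) = (9*1)*(-9) = 9*(-9) = -81)
(D(1741, 441) - 338390) - 3111296 = (-81 - 338390) - 3111296 = -338471 - 3111296 = -3449767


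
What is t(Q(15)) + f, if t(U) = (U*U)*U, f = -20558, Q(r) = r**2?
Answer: 11370067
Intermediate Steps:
t(U) = U**3 (t(U) = U**2*U = U**3)
t(Q(15)) + f = (15**2)**3 - 20558 = 225**3 - 20558 = 11390625 - 20558 = 11370067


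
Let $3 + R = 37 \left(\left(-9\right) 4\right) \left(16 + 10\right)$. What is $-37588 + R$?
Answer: $-72223$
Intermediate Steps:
$R = -34635$ ($R = -3 + 37 \left(\left(-9\right) 4\right) \left(16 + 10\right) = -3 + 37 \left(-36\right) 26 = -3 - 34632 = -34635$)
$-37588 + R = -37588 - 34635 = -72223$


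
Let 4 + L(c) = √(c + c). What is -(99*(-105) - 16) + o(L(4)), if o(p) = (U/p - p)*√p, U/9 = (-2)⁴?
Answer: (-16*I + 10411*√(2 - √2) - 60*I*√2)/√(2 - √2) ≈ 10411.0 - 131.77*I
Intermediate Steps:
U = 144 (U = 9*(-2)⁴ = 9*16 = 144)
L(c) = -4 + √2*√c (L(c) = -4 + √(c + c) = -4 + √(2*c) = -4 + √2*√c)
o(p) = √p*(-p + 144/p) (o(p) = (144/p - p)*√p = (-p + 144/p)*√p = √p*(-p + 144/p))
-(99*(-105) - 16) + o(L(4)) = -(99*(-105) - 16) + (144 - (-4 + √2*√4)²)/√(-4 + √2*√4) = -(-10395 - 16) + (144 - (-4 + √2*2)²)/√(-4 + √2*2) = -1*(-10411) + (144 - (-4 + 2*√2)²)/√(-4 + 2*√2) = 10411 + (144 - (-4 + 2*√2)²)/√(-4 + 2*√2)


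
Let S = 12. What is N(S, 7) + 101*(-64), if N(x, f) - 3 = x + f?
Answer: -6442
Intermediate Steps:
N(x, f) = 3 + f + x (N(x, f) = 3 + (x + f) = 3 + (f + x) = 3 + f + x)
N(S, 7) + 101*(-64) = (3 + 7 + 12) + 101*(-64) = 22 - 6464 = -6442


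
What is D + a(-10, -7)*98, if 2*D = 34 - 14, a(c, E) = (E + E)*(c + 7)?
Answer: 4126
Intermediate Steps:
a(c, E) = 2*E*(7 + c) (a(c, E) = (2*E)*(7 + c) = 2*E*(7 + c))
D = 10 (D = (34 - 14)/2 = (½)*20 = 10)
D + a(-10, -7)*98 = 10 + (2*(-7)*(7 - 10))*98 = 10 + (2*(-7)*(-3))*98 = 10 + 42*98 = 10 + 4116 = 4126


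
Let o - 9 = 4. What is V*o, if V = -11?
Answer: -143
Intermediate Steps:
o = 13 (o = 9 + 4 = 13)
V*o = -11*13 = -143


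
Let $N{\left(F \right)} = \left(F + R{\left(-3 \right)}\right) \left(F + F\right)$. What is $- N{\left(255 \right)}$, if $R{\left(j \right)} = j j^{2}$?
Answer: $-116280$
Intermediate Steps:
$R{\left(j \right)} = j^{3}$
$N{\left(F \right)} = 2 F \left(-27 + F\right)$ ($N{\left(F \right)} = \left(F + \left(-3\right)^{3}\right) \left(F + F\right) = \left(F - 27\right) 2 F = \left(-27 + F\right) 2 F = 2 F \left(-27 + F\right)$)
$- N{\left(255 \right)} = - 2 \cdot 255 \left(-27 + 255\right) = - 2 \cdot 255 \cdot 228 = \left(-1\right) 116280 = -116280$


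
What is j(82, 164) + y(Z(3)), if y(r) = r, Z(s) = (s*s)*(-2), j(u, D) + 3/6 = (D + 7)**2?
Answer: 58445/2 ≈ 29223.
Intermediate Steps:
j(u, D) = -1/2 + (7 + D)**2 (j(u, D) = -1/2 + (D + 7)**2 = -1/2 + (7 + D)**2)
Z(s) = -2*s**2 (Z(s) = s**2*(-2) = -2*s**2)
j(82, 164) + y(Z(3)) = (-1/2 + (7 + 164)**2) - 2*3**2 = (-1/2 + 171**2) - 2*9 = (-1/2 + 29241) - 18 = 58481/2 - 18 = 58445/2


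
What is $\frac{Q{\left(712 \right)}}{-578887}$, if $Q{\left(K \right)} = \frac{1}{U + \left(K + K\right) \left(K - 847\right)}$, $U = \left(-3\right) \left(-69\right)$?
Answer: $\frac{1}{111165407271} \approx 8.9956 \cdot 10^{-12}$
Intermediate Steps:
$U = 207$
$Q{\left(K \right)} = \frac{1}{207 + 2 K \left(-847 + K\right)}$ ($Q{\left(K \right)} = \frac{1}{207 + \left(K + K\right) \left(K - 847\right)} = \frac{1}{207 + 2 K \left(-847 + K\right)}$)
$\frac{Q{\left(712 \right)}}{-578887} = \frac{1}{\left(207 - 1206128 + 2 \cdot 712^{2}\right) \left(-578887\right)} = \frac{1}{207 - 1206128 + 2 \cdot 506944} \left(- \frac{1}{578887}\right) = \frac{1}{207 - 1206128 + 1013888} \left(- \frac{1}{578887}\right) = \frac{1}{-192033} \left(- \frac{1}{578887}\right) = \left(- \frac{1}{192033}\right) \left(- \frac{1}{578887}\right) = \frac{1}{111165407271}$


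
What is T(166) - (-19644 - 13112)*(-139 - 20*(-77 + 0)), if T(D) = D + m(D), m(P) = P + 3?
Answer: 45891491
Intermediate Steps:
m(P) = 3 + P
T(D) = 3 + 2*D (T(D) = D + (3 + D) = 3 + 2*D)
T(166) - (-19644 - 13112)*(-139 - 20*(-77 + 0)) = (3 + 2*166) - (-19644 - 13112)*(-139 - 20*(-77 + 0)) = (3 + 332) - (-32756)*(-139 - 20*(-77)) = 335 - (-32756)*(-139 + 1540) = 335 - (-32756)*1401 = 335 - 1*(-45891156) = 335 + 45891156 = 45891491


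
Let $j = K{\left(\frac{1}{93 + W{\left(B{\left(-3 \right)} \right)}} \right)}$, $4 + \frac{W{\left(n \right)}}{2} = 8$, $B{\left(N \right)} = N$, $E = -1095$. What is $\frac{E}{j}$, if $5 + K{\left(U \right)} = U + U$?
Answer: $\frac{110595}{503} \approx 219.87$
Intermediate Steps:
$W{\left(n \right)} = 8$ ($W{\left(n \right)} = -8 + 2 \cdot 8 = -8 + 16 = 8$)
$K{\left(U \right)} = -5 + 2 U$ ($K{\left(U \right)} = -5 + \left(U + U\right) = -5 + 2 U$)
$j = - \frac{503}{101}$ ($j = -5 + \frac{2}{93 + 8} = -5 + \frac{2}{101} = - \frac{503}{101} \approx -4.9802$)
$\frac{E}{j} = - \frac{1095}{- \frac{503}{101}} = \left(-1095\right) \left(- \frac{101}{503}\right) = \frac{110595}{503}$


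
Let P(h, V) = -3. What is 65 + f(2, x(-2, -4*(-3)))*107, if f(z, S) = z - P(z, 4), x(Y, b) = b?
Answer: 600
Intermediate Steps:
f(z, S) = 3 + z (f(z, S) = z - 1*(-3) = z + 3 = 3 + z)
65 + f(2, x(-2, -4*(-3)))*107 = 65 + (3 + 2)*107 = 65 + 5*107 = 65 + 535 = 600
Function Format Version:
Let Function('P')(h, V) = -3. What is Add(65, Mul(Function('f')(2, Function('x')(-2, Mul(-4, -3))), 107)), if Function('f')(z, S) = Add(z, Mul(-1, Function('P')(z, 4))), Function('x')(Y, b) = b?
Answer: 600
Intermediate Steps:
Function('f')(z, S) = Add(3, z) (Function('f')(z, S) = Add(z, Mul(-1, -3)) = Add(z, 3) = Add(3, z))
Add(65, Mul(Function('f')(2, Function('x')(-2, Mul(-4, -3))), 107)) = Add(65, Mul(Add(3, 2), 107)) = Add(65, Mul(5, 107)) = Add(65, 535) = 600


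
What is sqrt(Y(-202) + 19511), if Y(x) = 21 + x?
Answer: sqrt(19330) ≈ 139.03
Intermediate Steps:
sqrt(Y(-202) + 19511) = sqrt((21 - 202) + 19511) = sqrt(-181 + 19511) = sqrt(19330)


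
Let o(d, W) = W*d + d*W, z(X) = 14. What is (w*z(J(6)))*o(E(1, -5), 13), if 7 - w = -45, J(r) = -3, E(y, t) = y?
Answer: 18928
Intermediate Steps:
w = 52 (w = 7 - 1*(-45) = 7 + 45 = 52)
o(d, W) = 2*W*d (o(d, W) = W*d + W*d = 2*W*d)
(w*z(J(6)))*o(E(1, -5), 13) = (52*14)*(2*13*1) = 728*26 = 18928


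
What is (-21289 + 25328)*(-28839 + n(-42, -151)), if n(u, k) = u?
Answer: -116650359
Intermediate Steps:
(-21289 + 25328)*(-28839 + n(-42, -151)) = (-21289 + 25328)*(-28839 - 42) = 4039*(-28881) = -116650359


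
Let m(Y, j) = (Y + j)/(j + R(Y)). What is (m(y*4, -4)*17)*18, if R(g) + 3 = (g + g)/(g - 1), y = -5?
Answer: 154224/107 ≈ 1441.3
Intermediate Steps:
R(g) = -3 + 2*g/(-1 + g) (R(g) = -3 + (g + g)/(g - 1) = -3 + (2*g)/(-1 + g) = -3 + 2*g/(-1 + g))
m(Y, j) = (Y + j)/(j + (3 - Y)/(-1 + Y))
(m(y*4, -4)*17)*18 = (((-1 - 5*4)*(-5*4 - 4)/(3 - (-5)*4 - 4*(-1 - 5*4)))*17)*18 = (((-1 - 20)*(-20 - 4)/(3 - 1*(-20) - 4*(-1 - 20)))*17)*18 = ((-21*(-24)/(3 + 20 - 4*(-21)))*17)*18 = ((-21*(-24)/(3 + 20 + 84))*17)*18 = ((-21*(-24)/107)*17)*18 = (((1/107)*(-21)*(-24))*17)*18 = ((504/107)*17)*18 = (8568/107)*18 = 154224/107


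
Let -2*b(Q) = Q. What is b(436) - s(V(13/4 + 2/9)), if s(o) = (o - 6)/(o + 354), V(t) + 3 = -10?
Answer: -74319/341 ≈ -217.94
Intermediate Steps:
V(t) = -13 (V(t) = -3 - 10 = -13)
s(o) = (-6 + o)/(354 + o)
b(Q) = -Q/2
b(436) - s(V(13/4 + 2/9)) = -½*436 - (-6 - 13)/(354 - 13) = -218 - (-19)/341 = -218 - 1*(-19/341) = -218 + 19/341 = -74319/341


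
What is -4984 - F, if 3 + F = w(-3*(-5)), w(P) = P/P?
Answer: -4982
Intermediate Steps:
w(P) = 1
F = -2 (F = -3 + 1 = -2)
-4984 - F = -4984 - 1*(-2) = -4984 + 2 = -4982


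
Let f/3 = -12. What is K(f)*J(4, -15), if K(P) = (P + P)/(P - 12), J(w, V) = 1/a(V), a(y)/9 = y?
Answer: -1/90 ≈ -0.011111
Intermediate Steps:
a(y) = 9*y
J(w, V) = 1/(9*V)
f = -36 (f = 3*(-12) = -36)
K(P) = 2*P/(-12 + P) (K(P) = (2*P)/(-12 + P) = 2*P/(-12 + P))
K(f)*J(4, -15) = (2*(-36)/(-12 - 36))*((⅑)/(-15)) = (2*(-36)/(-48))*((⅑)*(-1/15)) = (2*(-36)*(-1/48))*(-1/135) = (3/2)*(-1/135) = -1/90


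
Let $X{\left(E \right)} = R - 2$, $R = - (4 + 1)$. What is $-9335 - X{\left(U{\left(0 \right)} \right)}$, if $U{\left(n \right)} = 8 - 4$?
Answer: $-9328$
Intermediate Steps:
$U{\left(n \right)} = 4$ ($U{\left(n \right)} = 8 - 4 = 4$)
$R = -5$ ($R = \left(-1\right) 5 = -5$)
$X{\left(E \right)} = -7$ ($X{\left(E \right)} = -5 - 2 = -7$)
$-9335 - X{\left(U{\left(0 \right)} \right)} = -9335 - -7 = -9335 + 7 = -9328$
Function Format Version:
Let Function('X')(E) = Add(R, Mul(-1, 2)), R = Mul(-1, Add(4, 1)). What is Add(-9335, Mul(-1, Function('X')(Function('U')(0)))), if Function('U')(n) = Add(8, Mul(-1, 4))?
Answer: -9328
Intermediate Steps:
Function('U')(n) = 4 (Function('U')(n) = Add(8, -4) = 4)
R = -5 (R = Mul(-1, 5) = -5)
Function('X')(E) = -7 (Function('X')(E) = Add(-5, Mul(-1, 2)) = Add(-5, -2) = -7)
Add(-9335, Mul(-1, Function('X')(Function('U')(0)))) = Add(-9335, Mul(-1, -7)) = Add(-9335, 7) = -9328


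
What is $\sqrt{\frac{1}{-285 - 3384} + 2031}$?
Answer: $\frac{\sqrt{27340426722}}{3669} \approx 45.067$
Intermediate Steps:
$\sqrt{\frac{1}{-285 - 3384} + 2031} = \sqrt{\frac{1}{-3669} + 2031} = \sqrt{- \frac{1}{3669} + 2031} = \sqrt{\frac{7451738}{3669}} = \frac{\sqrt{27340426722}}{3669}$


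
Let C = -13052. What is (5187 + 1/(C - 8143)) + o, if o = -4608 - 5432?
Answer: -102859336/21195 ≈ -4853.0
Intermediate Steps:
o = -10040
(5187 + 1/(C - 8143)) + o = (5187 + 1/(-13052 - 8143)) - 10040 = (5187 + 1/(-21195)) - 10040 = (5187 - 1/21195) - 10040 = 109938464/21195 - 10040 = -102859336/21195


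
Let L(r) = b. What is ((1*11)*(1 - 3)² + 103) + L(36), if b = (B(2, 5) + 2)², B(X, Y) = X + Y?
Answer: 228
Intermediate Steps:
b = 81 (b = ((2 + 5) + 2)² = (7 + 2)² = 9² = 81)
L(r) = 81
((1*11)*(1 - 3)² + 103) + L(36) = ((1*11)*(1 - 3)² + 103) + 81 = (11*(-2)² + 103) + 81 = (11*4 + 103) + 81 = (44 + 103) + 81 = 147 + 81 = 228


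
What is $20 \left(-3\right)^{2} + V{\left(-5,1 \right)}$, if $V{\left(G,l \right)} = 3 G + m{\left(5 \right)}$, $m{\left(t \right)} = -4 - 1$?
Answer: $160$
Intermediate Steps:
$m{\left(t \right)} = -5$ ($m{\left(t \right)} = -4 - 1 = -5$)
$V{\left(G,l \right)} = -5 + 3 G$ ($V{\left(G,l \right)} = 3 G - 5 = -5 + 3 G$)
$20 \left(-3\right)^{2} + V{\left(-5,1 \right)} = 20 \left(-3\right)^{2} + \left(-5 + 3 \left(-5\right)\right) = 20 \cdot 9 - 20 = 180 - 20 = 160$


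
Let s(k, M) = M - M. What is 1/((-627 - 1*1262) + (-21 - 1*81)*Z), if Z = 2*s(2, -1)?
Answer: -1/1889 ≈ -0.00052938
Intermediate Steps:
s(k, M) = 0
Z = 0 (Z = 2*0 = 0)
1/((-627 - 1*1262) + (-21 - 1*81)*Z) = 1/((-627 - 1*1262) + (-21 - 1*81)*0) = 1/((-627 - 1262) + (-21 - 81)*0) = 1/(-1889 - 102*0) = 1/(-1889 + 0) = 1/(-1889) = -1/1889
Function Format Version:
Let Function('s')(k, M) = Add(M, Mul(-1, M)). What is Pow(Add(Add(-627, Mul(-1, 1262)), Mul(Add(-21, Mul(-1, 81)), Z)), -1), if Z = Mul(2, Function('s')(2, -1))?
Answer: Rational(-1, 1889) ≈ -0.00052938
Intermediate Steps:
Function('s')(k, M) = 0
Z = 0 (Z = Mul(2, 0) = 0)
Pow(Add(Add(-627, Mul(-1, 1262)), Mul(Add(-21, Mul(-1, 81)), Z)), -1) = Pow(Add(Add(-627, Mul(-1, 1262)), Mul(Add(-21, Mul(-1, 81)), 0)), -1) = Pow(Add(Add(-627, -1262), Mul(Add(-21, -81), 0)), -1) = Pow(Add(-1889, Mul(-102, 0)), -1) = Pow(Add(-1889, 0), -1) = Pow(-1889, -1) = Rational(-1, 1889)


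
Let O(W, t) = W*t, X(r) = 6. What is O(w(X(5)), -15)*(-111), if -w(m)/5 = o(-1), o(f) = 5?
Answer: -41625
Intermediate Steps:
w(m) = -25 (w(m) = -5*5 = -25)
O(w(X(5)), -15)*(-111) = -25*(-15)*(-111) = 375*(-111) = -41625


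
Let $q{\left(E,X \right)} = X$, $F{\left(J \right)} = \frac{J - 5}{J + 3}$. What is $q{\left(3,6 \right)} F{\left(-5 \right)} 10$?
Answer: $300$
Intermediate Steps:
$F{\left(J \right)} = \frac{-5 + J}{3 + J}$
$q{\left(3,6 \right)} F{\left(-5 \right)} 10 = 6 \frac{-5 - 5}{3 - 5} \cdot 10 = 6 \frac{1}{-2} \left(-10\right) 10 = 6 \left(\left(- \frac{1}{2}\right) \left(-10\right)\right) 10 = 6 \cdot 5 \cdot 10 = 30 \cdot 10 = 300$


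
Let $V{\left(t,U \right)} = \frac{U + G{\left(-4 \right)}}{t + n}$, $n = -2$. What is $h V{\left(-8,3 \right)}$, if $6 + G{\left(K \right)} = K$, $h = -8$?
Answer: $- \frac{28}{5} \approx -5.6$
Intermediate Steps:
$G{\left(K \right)} = -6 + K$
$V{\left(t,U \right)} = \frac{-10 + U}{-2 + t}$ ($V{\left(t,U \right)} = \frac{U - 10}{t - 2} = \frac{U - 10}{-2 + t} = \frac{-10 + U}{-2 + t}$)
$h V{\left(-8,3 \right)} = - 8 \frac{-10 + 3}{-2 - 8} = - 8 \frac{1}{-10} \left(-7\right) = - 8 \left(\left(- \frac{1}{10}\right) \left(-7\right)\right) = \left(-8\right) \frac{7}{10} = - \frac{28}{5}$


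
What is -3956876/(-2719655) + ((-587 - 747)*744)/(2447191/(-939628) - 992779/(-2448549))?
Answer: 6210244942244388747478132/13759344200315111785 ≈ 4.5135e+5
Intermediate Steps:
-3956876/(-2719655) + ((-587 - 747)*744)/(2447191/(-939628) - 992779/(-2448549)) = -3956876*(-1/2719655) + (-1334*744)/(2447191*(-1/939628) - 992779*(-1/2448549)) = 3956876/2719655 - 992496/(-2447191/939628 + 992779/2448549) = 3956876/2719655 - 992496/(-5059224129647/2300725199772) = 3956876/2719655 - 992496*(-2300725199772/5059224129647) = 3956876/2719655 + 2283460557872910912/5059224129647 = 6210244942244388747478132/13759344200315111785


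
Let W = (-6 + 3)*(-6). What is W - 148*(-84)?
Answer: 12450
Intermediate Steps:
W = 18 (W = -3*(-6) = 18)
W - 148*(-84) = 18 - 148*(-84) = 18 + 12432 = 12450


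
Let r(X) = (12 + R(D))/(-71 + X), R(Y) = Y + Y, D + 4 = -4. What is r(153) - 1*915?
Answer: -37517/41 ≈ -915.05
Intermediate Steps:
D = -8 (D = -4 - 4 = -8)
R(Y) = 2*Y
r(X) = -4/(-71 + X) (r(X) = (12 + 2*(-8))/(-71 + X) = (12 - 16)/(-71 + X) = -4/(-71 + X))
r(153) - 1*915 = -4/(-71 + 153) - 1*915 = -4/82 - 915 = -4*1/82 - 915 = -2/41 - 915 = -37517/41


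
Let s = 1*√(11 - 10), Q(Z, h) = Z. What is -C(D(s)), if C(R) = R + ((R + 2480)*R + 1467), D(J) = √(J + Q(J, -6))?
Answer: -1469 - 2481*√2 ≈ -4977.7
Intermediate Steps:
s = 1 (s = 1*√1 = 1*1 = 1)
D(J) = √2*√J (D(J) = √(J + J) = √(2*J) = √2*√J)
C(R) = 1467 + R + R*(2480 + R) (C(R) = R + ((2480 + R)*R + 1467) = R + (R*(2480 + R) + 1467) = R + (1467 + R*(2480 + R)) = 1467 + R + R*(2480 + R))
-C(D(s)) = -(1467 + (√2*√1)² + 2481*(√2*√1)) = -(1467 + (√2*1)² + 2481*(√2*1)) = -(1467 + (√2)² + 2481*√2) = -(1467 + 2 + 2481*√2) = -(1469 + 2481*√2) = -1469 - 2481*√2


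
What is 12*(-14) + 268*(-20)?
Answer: -5528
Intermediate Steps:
12*(-14) + 268*(-20) = -168 - 5360 = -5528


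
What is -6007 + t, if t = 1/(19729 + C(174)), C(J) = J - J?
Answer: -118512102/19729 ≈ -6007.0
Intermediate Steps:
C(J) = 0
t = 1/19729 (t = 1/(19729 + 0) = 1/19729 ≈ 5.0687e-5)
-6007 + t = -6007 + 1/19729 = -118512102/19729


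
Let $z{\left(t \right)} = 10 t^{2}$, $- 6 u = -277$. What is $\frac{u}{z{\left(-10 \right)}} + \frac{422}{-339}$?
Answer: $- \frac{812699}{678000} \approx -1.1987$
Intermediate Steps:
$u = \frac{277}{6}$ ($u = \left(- \frac{1}{6}\right) \left(-277\right) = \frac{277}{6} \approx 46.167$)
$\frac{u}{z{\left(-10 \right)}} + \frac{422}{-339} = \frac{277}{6 \cdot 10 \left(-10\right)^{2}} + \frac{422}{-339} = \frac{277}{6 \cdot 10 \cdot 100} + 422 \left(- \frac{1}{339}\right) = \frac{277}{6 \cdot 1000} - \frac{422}{339} = \frac{277}{6} \cdot \frac{1}{1000} - \frac{422}{339} = \frac{277}{6000} - \frac{422}{339} = - \frac{812699}{678000}$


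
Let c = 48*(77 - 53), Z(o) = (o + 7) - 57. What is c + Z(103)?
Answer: 1205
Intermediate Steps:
Z(o) = -50 + o (Z(o) = (7 + o) - 57 = -50 + o)
c = 1152 (c = 48*24 = 1152)
c + Z(103) = 1152 + (-50 + 103) = 1152 + 53 = 1205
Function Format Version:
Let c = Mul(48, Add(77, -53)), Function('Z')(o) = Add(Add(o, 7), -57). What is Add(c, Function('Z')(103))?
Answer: 1205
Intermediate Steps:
Function('Z')(o) = Add(-50, o) (Function('Z')(o) = Add(Add(7, o), -57) = Add(-50, o))
c = 1152 (c = Mul(48, 24) = 1152)
Add(c, Function('Z')(103)) = Add(1152, Add(-50, 103)) = Add(1152, 53) = 1205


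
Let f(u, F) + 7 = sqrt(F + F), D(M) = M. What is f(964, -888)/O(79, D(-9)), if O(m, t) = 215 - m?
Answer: -7/136 + I*sqrt(111)/34 ≈ -0.051471 + 0.30987*I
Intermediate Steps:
f(u, F) = -7 + sqrt(2)*sqrt(F) (f(u, F) = -7 + sqrt(F + F) = -7 + sqrt(2*F) = -7 + sqrt(2)*sqrt(F))
f(964, -888)/O(79, D(-9)) = (-7 + sqrt(2)*sqrt(-888))/(215 - 1*79) = (-7 + sqrt(2)*(2*I*sqrt(222)))/(215 - 79) = (-7 + 4*I*sqrt(111))/136 = (-7 + 4*I*sqrt(111))*(1/136) = -7/136 + I*sqrt(111)/34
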